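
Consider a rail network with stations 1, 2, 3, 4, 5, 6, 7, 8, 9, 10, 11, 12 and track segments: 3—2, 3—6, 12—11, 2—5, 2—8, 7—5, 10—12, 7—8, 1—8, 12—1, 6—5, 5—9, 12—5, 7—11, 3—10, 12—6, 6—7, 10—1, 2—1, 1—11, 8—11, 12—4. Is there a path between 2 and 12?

Yes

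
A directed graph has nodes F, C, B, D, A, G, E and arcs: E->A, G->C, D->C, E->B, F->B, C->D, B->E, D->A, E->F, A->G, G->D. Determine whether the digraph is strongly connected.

No

There is no directed path from G to E, so the graph is not strongly connected.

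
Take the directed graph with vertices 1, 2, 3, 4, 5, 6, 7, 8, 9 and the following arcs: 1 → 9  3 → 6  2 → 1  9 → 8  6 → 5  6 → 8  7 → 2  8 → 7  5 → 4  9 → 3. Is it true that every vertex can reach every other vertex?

No

There is no directed path from 4 to 6, so the graph is not strongly connected.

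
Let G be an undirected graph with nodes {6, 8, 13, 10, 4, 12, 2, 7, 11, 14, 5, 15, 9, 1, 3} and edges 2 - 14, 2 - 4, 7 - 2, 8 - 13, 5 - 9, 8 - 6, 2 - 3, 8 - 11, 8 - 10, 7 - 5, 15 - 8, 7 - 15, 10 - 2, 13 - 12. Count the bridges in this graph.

The edges on the cycle 7-15-8-10-2-7 are not bridges since each lies on that cycle.
But removing 8 - 11 disconnects 8 from 11; removing 8 - 6 disconnects 8 from 6; removing 5 - 9 disconnects 5 from 9; removing 2 - 4 disconnects 2 from 4 — these are bridges.
In total 9 edges are bridges.

9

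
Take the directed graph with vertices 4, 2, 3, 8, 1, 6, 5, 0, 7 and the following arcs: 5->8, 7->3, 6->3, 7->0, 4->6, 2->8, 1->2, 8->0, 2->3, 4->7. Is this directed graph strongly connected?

No

There is no directed path from 2 to 6, so the graph is not strongly connected.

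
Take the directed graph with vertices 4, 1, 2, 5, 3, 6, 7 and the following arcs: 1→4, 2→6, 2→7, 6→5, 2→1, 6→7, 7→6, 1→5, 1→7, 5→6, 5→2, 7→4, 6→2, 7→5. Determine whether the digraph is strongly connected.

No

There is no directed path from 3 to 1, so the graph is not strongly connected.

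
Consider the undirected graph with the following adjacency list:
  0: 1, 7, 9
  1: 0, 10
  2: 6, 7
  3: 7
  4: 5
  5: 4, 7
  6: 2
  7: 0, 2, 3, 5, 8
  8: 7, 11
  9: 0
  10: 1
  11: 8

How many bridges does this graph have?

11

removing 7-8 disconnects 7 from 8; removing 4-5 disconnects 4 from 5; removing 7-3 disconnects 7 from 3; removing 7-0 disconnects 7 from 0 — these are bridges.
In total 11 edges are bridges.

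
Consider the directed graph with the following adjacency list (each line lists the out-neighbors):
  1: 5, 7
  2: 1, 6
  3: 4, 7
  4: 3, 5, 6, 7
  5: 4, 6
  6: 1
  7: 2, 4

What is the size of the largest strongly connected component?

{1, 2, 3, 4, 5, 6, 7} are all mutually reachable — one SCC of size 7.
The largest has 7 vertices.

7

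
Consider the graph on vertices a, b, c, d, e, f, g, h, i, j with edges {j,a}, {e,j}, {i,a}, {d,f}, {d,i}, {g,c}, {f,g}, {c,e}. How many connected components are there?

3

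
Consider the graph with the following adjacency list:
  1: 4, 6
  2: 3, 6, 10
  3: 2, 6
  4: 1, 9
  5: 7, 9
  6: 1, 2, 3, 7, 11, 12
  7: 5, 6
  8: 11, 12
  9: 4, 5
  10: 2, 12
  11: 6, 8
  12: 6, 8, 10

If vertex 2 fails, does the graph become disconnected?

No

Deleting 2 leaves 1 component (was 1) (its neighbors 3, 6, 10 remain connected to each other), so 2 is not a cut vertex.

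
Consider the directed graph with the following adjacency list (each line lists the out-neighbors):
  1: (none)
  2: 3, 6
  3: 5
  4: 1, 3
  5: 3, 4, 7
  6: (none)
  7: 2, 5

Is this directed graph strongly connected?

No

There is no directed path from 1 to 3, so the graph is not strongly connected.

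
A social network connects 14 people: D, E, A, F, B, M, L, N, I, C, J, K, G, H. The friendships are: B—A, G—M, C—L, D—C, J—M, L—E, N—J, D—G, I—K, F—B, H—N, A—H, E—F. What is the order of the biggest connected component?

Starting from I we can reach I, K. That is one component of size 2.
Starting from A we can reach A, B, C, D, E, F, G, H, J, L, M, N. That is one component of size 12.
The largest has 12 vertices.

12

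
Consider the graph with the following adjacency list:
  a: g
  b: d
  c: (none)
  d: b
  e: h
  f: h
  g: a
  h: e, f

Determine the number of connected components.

4

c is isolated — a component by itself.
Starting from b we can reach b, d. That is one component of size 2.
Starting from a we can reach a, g. That is one component of size 2.
Starting from e we can reach e, f, h. That is one component of size 3.
Total: 4 components.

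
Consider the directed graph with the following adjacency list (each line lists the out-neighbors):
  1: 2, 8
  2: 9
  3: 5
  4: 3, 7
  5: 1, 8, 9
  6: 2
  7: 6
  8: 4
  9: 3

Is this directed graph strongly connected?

From 4 we can reach every vertex (1, 2, 3, 4, 5, 6, 7, 8, 9), and every vertex can reach 4 (1, 2, 3, 4, 5, 6, 7, 8, 9). So the whole graph is one strongly connected component.

Yes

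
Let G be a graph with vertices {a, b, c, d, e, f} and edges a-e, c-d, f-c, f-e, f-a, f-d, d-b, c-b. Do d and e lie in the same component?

From d we can reach a, b, c, d, e, f, which includes e.

Yes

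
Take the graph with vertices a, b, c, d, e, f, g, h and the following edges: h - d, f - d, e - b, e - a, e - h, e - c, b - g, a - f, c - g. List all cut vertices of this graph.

e

Removing e increases the component count from 1 to 2, so e is a cut vertex.
By contrast removing b leaves 1 component; it is not a cut vertex. No other vertex is a cut vertex either.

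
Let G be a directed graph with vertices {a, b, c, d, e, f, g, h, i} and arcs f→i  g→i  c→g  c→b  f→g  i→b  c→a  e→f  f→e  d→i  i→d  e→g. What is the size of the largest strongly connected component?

2

{e, f} are all mutually reachable — one SCC of size 2.
{d, i} are all mutually reachable — one SCC of size 2.
{c} is an SCC by itself.
{h} is an SCC by itself.
{a} is an SCC by itself.
(and 2 more singleton SCCs)
The largest has 2 vertices.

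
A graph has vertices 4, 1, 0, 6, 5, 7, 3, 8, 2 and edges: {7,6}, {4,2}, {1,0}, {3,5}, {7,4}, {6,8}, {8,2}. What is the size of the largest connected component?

5

Starting from 0 we can reach 0, 1. That is one component of size 2.
Starting from 3 we can reach 3, 5. That is one component of size 2.
Starting from 2 we can reach 2, 4, 6, 7, 8. That is one component of size 5.
The largest has 5 vertices.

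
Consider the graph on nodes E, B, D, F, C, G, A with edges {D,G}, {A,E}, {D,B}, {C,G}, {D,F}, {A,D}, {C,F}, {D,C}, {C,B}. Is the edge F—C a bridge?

After removing F—C, the path F-D-C still connects them, so the edge is not a bridge.

No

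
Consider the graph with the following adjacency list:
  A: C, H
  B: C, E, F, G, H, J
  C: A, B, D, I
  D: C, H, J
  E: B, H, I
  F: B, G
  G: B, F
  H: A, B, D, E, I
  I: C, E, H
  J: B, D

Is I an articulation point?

Deleting I leaves 1 component (was 1) (its neighbors C, E, H remain connected to each other), so I is not a cut vertex.

No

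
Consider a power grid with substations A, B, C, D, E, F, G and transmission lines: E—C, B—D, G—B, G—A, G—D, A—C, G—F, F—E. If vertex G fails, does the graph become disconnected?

Deleting G raises the number of components from 1 to 2, so G is a cut vertex.

Yes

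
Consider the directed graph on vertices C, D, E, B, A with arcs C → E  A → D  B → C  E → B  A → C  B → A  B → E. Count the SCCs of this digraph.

2

{A, B, C, E} are all mutually reachable — one SCC of size 4.
{D} is an SCC by itself.
That gives 2 strongly connected components.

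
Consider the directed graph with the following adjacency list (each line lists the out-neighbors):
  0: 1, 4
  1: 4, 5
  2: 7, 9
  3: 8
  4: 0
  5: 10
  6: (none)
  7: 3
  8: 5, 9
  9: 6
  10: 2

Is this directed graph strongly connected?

No

There is no directed path from 6 to 8, so the graph is not strongly connected.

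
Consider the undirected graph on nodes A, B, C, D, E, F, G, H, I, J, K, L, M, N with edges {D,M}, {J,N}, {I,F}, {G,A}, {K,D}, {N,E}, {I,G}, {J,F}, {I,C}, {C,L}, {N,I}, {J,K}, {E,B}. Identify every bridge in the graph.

A-G, B-E, C-I, C-L, D-K, D-M, E-N, G-I, J-K

The edges on the cycle J-N-I-F-J are not bridges since each lies on that cycle.
But removing D—K disconnects D from K; removing E—B disconnects E from B; removing I—G disconnects I from G; removing J—K disconnects J from K — these are bridges.
In total 9 edges are bridges.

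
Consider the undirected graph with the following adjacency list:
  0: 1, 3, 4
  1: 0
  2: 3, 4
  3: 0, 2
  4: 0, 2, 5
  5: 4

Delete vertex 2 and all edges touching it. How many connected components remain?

With 2 gone, the remaining components are: {0, 1, 3, 4, 5}.
That is 1 component.

1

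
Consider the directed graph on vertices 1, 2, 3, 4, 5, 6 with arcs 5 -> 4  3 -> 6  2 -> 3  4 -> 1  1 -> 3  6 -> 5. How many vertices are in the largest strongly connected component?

5

{1, 3, 4, 5, 6} are all mutually reachable — one SCC of size 5.
{2} is an SCC by itself.
The largest has 5 vertices.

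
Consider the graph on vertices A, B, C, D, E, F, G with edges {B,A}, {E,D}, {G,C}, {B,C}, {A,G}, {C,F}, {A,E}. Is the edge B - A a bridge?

No

After removing B - A, the path B-C-G-A still connects them, so the edge is not a bridge.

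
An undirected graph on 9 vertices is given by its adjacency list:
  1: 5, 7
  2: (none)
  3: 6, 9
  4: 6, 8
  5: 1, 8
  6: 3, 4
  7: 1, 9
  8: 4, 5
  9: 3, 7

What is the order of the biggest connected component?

2 is isolated — a component by itself.
Starting from 1 we can reach 1, 3, 4, 5, 6, 7, 8, 9. That is one component of size 8.
The largest has 8 vertices.

8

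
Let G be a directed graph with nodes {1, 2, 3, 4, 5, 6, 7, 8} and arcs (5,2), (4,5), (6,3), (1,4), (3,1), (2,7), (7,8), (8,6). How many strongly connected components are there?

1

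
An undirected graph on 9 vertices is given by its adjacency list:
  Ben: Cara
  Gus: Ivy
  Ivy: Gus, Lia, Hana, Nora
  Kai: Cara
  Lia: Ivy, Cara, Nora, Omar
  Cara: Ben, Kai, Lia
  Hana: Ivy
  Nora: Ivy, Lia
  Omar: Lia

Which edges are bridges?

The edges on the cycle Ivy-Nora-Lia-Ivy are not bridges since each lies on that cycle.
But removing Cara-Ben disconnects Cara from Ben; removing Omar-Lia disconnects Omar from Lia; removing Lia-Cara disconnects Lia from Cara; removing Cara-Kai disconnects Cara from Kai — these are bridges.
In total 6 edges are bridges.

Ben-Cara, Cara-Kai, Cara-Lia, Gus-Ivy, Hana-Ivy, Lia-Omar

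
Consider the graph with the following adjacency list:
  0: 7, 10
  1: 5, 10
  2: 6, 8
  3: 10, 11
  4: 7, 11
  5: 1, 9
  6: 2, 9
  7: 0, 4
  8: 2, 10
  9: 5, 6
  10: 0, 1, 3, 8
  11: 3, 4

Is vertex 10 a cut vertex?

Deleting 10 raises the number of components from 1 to 2, so 10 is a cut vertex.

Yes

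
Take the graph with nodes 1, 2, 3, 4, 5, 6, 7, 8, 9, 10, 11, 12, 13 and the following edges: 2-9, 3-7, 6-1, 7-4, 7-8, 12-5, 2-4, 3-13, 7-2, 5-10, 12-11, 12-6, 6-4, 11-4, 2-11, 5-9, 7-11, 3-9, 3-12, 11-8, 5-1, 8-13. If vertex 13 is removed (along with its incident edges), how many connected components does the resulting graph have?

With 13 gone, the remaining components are: {1, 2, 3, 4, 5, 6, 7, 8, 9, 10, 11, 12}.
That is 1 component.

1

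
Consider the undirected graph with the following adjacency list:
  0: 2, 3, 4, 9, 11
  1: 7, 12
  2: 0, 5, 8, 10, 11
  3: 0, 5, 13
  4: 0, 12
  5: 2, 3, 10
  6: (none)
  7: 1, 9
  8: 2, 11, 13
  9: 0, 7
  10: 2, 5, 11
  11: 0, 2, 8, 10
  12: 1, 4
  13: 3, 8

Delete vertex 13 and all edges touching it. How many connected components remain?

2

With 13 gone, the remaining components are: {6}; {0, 1, 2, 3, 4, 5, 7, 8, 9, 10, 11, 12}.
That is 2 components.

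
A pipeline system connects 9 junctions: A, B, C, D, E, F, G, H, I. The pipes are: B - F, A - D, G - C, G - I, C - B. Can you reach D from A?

Yes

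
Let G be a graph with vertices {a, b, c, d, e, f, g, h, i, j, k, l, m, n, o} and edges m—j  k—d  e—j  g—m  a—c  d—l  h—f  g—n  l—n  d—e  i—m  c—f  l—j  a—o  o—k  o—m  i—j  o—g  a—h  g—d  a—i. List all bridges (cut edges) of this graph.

The edges on the cycle a-h-f-c-a are not bridges since each lies on that cycle.
Every edge lies on some cycle, so there are no bridges.

none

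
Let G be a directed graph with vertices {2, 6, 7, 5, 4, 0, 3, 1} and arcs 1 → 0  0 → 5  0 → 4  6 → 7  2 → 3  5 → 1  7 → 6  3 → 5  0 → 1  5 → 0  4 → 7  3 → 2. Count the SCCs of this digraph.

{0, 1, 5} are all mutually reachable — one SCC of size 3.
{6, 7} are all mutually reachable — one SCC of size 2.
{2, 3} are all mutually reachable — one SCC of size 2.
{4} is an SCC by itself.
That gives 4 strongly connected components.

4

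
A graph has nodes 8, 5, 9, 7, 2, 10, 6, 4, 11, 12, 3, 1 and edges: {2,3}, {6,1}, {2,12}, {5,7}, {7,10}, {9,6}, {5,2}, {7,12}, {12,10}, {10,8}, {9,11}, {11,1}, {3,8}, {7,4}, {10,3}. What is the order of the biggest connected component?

Starting from 1 we can reach 1, 6, 9, 11. That is one component of size 4.
Starting from 2 we can reach 2, 3, 4, 5, 7, 8, 10, 12. That is one component of size 8.
The largest has 8 vertices.

8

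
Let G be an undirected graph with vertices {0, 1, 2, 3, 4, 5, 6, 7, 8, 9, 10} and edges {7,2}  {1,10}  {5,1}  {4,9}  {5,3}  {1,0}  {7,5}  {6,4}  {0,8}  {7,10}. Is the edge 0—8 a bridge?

Yes

Removing 0—8 leaves no path between 0 and 8: the component count goes from 2 to 3. So it is a bridge.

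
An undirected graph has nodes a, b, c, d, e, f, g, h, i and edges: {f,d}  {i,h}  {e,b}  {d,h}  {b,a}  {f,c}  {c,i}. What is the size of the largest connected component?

g is isolated — a component by itself.
Starting from a we can reach a, b, e. That is one component of size 3.
Starting from c we can reach c, d, f, h, i. That is one component of size 5.
The largest has 5 vertices.

5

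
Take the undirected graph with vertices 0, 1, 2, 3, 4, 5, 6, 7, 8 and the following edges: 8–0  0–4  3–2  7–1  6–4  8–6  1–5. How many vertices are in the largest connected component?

4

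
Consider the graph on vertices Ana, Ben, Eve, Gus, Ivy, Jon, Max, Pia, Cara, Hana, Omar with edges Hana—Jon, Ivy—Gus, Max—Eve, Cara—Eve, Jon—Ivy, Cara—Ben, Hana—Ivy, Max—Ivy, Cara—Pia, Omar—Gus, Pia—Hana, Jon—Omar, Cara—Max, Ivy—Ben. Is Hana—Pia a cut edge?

No

After removing Hana—Pia, the path Hana-Ivy-Max-Cara-Pia still connects them, so the edge is not a bridge.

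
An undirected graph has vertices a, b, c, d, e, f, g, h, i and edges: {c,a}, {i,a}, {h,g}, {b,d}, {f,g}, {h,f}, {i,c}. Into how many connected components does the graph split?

e is isolated — a component by itself.
Starting from b we can reach b, d. That is one component of size 2.
Starting from f we can reach f, g, h. That is one component of size 3.
Starting from a we can reach a, c, i. That is one component of size 3.
Total: 4 components.

4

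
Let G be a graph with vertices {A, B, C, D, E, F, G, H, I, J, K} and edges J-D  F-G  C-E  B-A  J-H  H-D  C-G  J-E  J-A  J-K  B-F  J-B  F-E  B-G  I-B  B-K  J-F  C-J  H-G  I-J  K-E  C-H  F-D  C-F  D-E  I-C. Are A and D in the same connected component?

Yes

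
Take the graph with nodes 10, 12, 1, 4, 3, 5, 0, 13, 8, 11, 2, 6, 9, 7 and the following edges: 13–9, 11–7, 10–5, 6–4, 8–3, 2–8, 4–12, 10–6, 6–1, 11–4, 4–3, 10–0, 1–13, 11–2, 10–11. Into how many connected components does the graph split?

1

Starting from 0 we can reach 0, 1, 2, 3, 4, 5, 6, 7, 8, 9, 10, 11, 12, 13. That is one component of size 14.
Total: 1 component.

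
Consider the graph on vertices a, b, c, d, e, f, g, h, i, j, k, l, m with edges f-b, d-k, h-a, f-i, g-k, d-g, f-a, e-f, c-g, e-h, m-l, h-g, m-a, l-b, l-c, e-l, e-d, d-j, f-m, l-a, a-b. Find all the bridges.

d-j, f-i

The edges on the cycle e-f-m-a-h-e are not bridges since each lies on that cycle.
But removing d-j disconnects d from j; removing f-i disconnects f from i — these are bridges.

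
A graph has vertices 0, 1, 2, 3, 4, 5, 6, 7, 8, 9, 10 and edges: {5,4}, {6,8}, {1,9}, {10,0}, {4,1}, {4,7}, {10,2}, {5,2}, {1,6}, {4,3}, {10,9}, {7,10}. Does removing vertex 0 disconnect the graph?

No

Deleting 0 leaves 1 component (was 1), so 0 is not a cut vertex.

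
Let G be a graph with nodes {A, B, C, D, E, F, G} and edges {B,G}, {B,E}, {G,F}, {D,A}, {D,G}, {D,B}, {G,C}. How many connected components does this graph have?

1

Starting from A we can reach A, B, C, D, E, F, G. That is one component of size 7.
Total: 1 component.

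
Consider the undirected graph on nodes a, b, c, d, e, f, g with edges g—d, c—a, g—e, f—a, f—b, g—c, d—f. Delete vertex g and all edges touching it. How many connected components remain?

2

With g gone, the remaining components are: {e}; {a, b, c, d, f}.
That is 2 components.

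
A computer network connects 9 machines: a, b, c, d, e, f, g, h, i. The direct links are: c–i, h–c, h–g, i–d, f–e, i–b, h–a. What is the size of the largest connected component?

Starting from e we can reach e, f. That is one component of size 2.
Starting from a we can reach a, b, c, d, g, h, i. That is one component of size 7.
The largest has 7 vertices.

7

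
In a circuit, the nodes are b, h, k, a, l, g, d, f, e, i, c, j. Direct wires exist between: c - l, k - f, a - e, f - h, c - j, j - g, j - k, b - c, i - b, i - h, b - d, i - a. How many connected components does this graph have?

1

Starting from a we can reach a, b, c, d, e, f, g, h, i, j, k, l. That is one component of size 12.
Total: 1 component.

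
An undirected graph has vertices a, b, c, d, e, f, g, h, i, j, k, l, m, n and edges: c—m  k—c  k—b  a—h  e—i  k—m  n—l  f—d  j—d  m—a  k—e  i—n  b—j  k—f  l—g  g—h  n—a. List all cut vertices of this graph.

k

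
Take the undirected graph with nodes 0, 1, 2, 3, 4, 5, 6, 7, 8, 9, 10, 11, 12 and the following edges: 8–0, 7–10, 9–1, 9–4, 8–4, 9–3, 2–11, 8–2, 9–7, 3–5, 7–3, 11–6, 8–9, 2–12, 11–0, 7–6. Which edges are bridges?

The edges on the cycle 8-2-11-0-8 are not bridges since each lies on that cycle.
But removing 3–5 disconnects 3 from 5; removing 10–7 disconnects 10 from 7; removing 9–1 disconnects 9 from 1; removing 2–12 disconnects 2 from 12 — these are bridges.

1-9, 10-7, 12-2, 3-5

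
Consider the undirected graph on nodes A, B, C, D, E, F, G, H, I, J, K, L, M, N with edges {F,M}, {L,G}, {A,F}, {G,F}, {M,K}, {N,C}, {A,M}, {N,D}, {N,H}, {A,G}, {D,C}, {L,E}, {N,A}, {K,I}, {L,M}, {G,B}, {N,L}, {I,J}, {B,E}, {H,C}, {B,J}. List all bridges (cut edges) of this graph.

The edges on the cycle A-G-F-A are not bridges since each lies on that cycle.
Every edge lies on some cycle, so there are no bridges.

none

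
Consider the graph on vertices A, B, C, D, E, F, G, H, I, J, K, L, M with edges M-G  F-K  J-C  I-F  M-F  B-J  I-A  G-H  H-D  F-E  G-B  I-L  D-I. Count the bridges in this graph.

7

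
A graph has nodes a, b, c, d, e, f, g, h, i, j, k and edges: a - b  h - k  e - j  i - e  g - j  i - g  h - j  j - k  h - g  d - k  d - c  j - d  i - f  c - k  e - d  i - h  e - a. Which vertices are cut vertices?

a, e, i

Removing a increases the component count from 1 to 2, so a is a cut vertex.
Removing e increases the component count from 1 to 2, so e is a cut vertex.
Removing i increases the component count from 1 to 2, so i is a cut vertex.
By contrast removing h leaves 1 component; it is not a cut vertex. No other vertex is a cut vertex either.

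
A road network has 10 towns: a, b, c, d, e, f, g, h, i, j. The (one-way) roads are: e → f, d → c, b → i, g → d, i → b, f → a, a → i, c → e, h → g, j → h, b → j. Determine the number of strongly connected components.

{a, b, c, d, e, f, g, h, i, j} are all mutually reachable — one SCC of size 10.
That gives 1 strongly connected component.

1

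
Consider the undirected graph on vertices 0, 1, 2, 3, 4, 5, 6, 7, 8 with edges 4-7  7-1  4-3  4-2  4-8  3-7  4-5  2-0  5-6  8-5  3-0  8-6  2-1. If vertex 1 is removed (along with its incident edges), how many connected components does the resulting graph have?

With 1 gone, the remaining components are: {0, 2, 3, 4, 5, 6, 7, 8}.
That is 1 component.

1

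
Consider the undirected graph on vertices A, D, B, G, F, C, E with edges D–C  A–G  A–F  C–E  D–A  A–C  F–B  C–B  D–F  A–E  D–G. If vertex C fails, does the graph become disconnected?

No

Deleting C leaves 1 component (was 1) (its neighbors A, B, D, E remain connected to each other), so C is not a cut vertex.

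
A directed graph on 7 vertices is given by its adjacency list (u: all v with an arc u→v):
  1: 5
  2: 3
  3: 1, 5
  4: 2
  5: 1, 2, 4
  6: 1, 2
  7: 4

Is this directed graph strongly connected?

No

There is no directed path from 4 to 7, so the graph is not strongly connected.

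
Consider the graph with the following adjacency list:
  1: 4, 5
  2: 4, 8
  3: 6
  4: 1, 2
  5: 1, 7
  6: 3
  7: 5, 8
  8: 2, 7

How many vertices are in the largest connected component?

Starting from 3 we can reach 3, 6. That is one component of size 2.
Starting from 1 we can reach 1, 2, 4, 5, 7, 8. That is one component of size 6.
The largest has 6 vertices.

6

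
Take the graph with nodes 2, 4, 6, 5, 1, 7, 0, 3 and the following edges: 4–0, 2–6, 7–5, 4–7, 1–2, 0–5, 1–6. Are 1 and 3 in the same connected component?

No

The component containing 1 is {1, 2, 6}, and 3 is not in it.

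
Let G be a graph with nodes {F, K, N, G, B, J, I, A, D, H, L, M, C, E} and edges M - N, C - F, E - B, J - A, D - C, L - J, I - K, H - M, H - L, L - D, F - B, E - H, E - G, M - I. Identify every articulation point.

E, H, I, J, L, M

Removing E increases the component count from 1 to 2, so E is a cut vertex.
Removing H increases the component count from 1 to 2, so H is a cut vertex.
Removing I increases the component count from 1 to 2, so I is a cut vertex.
Likewise J, L, M are cut vertices.
By contrast removing A leaves 1 component; it is not a cut vertex. No other vertex is a cut vertex either.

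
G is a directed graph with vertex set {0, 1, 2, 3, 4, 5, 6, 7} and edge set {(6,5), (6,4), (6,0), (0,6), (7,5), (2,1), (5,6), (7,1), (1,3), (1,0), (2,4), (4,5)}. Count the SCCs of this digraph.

5

{0, 4, 5, 6} are all mutually reachable — one SCC of size 4.
{7} is an SCC by itself.
{1} is an SCC by itself.
{3} is an SCC by itself.
{2} is an SCC by itself.
That gives 5 strongly connected components.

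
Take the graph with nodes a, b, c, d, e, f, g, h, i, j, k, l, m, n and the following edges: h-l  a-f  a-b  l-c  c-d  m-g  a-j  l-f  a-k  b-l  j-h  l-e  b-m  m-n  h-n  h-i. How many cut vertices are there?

Removing a increases the component count from 1 to 2, so a is a cut vertex.
Removing c increases the component count from 1 to 2, so c is a cut vertex.
Removing h increases the component count from 1 to 2, so h is a cut vertex.
Likewise l, m are cut vertices.
By contrast removing i leaves 1 component; it is not a cut vertex. No other vertex is a cut vertex either.

5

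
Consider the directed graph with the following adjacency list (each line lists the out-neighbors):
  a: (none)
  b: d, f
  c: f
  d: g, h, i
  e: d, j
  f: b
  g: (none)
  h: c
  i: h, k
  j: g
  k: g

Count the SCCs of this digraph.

6

{b, c, d, f, h, i} are all mutually reachable — one SCC of size 6.
{g} is an SCC by itself.
{j} is an SCC by itself.
{e} is an SCC by itself.
{k} is an SCC by itself.
(and 1 more singleton SCC)
That gives 6 strongly connected components.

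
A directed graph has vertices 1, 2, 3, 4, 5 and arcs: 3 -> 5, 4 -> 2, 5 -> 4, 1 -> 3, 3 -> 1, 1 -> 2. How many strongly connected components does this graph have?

{1, 3} are all mutually reachable — one SCC of size 2.
{5} is an SCC by itself.
{4} is an SCC by itself.
{2} is an SCC by itself.
That gives 4 strongly connected components.

4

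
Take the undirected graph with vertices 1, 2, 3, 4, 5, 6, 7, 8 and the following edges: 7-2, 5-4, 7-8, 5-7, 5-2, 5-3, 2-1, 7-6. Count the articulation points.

3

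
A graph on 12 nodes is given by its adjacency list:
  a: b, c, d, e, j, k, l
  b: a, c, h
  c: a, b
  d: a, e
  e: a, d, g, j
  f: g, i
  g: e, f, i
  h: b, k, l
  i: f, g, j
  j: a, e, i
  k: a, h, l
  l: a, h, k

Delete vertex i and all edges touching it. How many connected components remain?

With i gone, the remaining components are: {a, b, c, d, e, f, g, h, j, k, l}.
That is 1 component.

1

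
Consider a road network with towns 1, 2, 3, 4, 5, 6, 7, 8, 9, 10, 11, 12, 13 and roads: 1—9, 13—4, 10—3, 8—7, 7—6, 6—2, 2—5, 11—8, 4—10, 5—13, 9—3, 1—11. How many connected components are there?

12 is isolated — a component by itself.
Starting from 1 we can reach 1, 2, 3, 4, 5, 6, 7, 8, 9, 10, 11, 13. That is one component of size 12.
Total: 2 components.

2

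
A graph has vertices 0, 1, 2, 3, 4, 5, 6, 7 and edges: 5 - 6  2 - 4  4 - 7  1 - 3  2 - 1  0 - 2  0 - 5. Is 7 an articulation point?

No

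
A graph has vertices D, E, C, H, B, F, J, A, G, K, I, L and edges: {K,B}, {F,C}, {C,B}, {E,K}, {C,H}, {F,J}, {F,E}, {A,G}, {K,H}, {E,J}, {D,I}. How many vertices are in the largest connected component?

7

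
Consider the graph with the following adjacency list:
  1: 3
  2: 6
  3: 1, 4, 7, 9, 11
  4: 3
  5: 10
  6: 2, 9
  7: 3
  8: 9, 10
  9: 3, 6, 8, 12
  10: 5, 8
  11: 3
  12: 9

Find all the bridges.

1-3, 10-5, 10-8, 11-3, 12-9, 2-6, 3-4, 3-7, 3-9, 6-9, 8-9

removing 3-7 disconnects 3 from 7; removing 9-8 disconnects 9 from 8; removing 9-12 disconnects 9 from 12; removing 9-6 disconnects 9 from 6 — these are bridges.
In total 11 edges are bridges.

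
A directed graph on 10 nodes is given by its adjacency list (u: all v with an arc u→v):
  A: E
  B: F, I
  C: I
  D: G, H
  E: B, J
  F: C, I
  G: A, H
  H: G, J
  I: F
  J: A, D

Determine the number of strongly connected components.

3

{A, D, E, G, H, J} are all mutually reachable — one SCC of size 6.
{C, F, I} are all mutually reachable — one SCC of size 3.
{B} is an SCC by itself.
That gives 3 strongly connected components.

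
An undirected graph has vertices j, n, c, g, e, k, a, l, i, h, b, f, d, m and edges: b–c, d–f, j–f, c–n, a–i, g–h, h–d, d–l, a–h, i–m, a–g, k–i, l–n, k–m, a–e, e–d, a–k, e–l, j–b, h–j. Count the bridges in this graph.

The edges on the cycle a-g-h-a are not bridges since each lies on that cycle.
Every edge lies on some cycle, so there are no bridges.

0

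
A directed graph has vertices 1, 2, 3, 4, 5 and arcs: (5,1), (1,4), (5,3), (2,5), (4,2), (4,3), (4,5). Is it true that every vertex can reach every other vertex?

No

There is no directed path from 3 to 1, so the graph is not strongly connected.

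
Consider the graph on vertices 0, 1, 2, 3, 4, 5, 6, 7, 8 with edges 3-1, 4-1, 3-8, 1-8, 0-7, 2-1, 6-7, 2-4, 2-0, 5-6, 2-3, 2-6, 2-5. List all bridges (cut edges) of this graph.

none

The edges on the cycle 2-0-7-6-2 are not bridges since each lies on that cycle.
Every edge lies on some cycle, so there are no bridges.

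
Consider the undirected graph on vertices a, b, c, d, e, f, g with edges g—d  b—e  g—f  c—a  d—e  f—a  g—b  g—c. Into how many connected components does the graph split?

1

Starting from a we can reach a, b, c, d, e, f, g. That is one component of size 7.
Total: 1 component.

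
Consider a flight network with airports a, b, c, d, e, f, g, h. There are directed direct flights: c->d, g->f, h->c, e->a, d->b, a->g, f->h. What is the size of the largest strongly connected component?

{d} is an SCC by itself.
{a} is an SCC by itself.
{b} is an SCC by itself.
{h} is an SCC by itself.
{f} is an SCC by itself.
(and 3 more singleton SCCs)
The largest has 1 vertex.

1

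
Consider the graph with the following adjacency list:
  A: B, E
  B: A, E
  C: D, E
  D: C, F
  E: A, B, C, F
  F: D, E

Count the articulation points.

1

Removing E increases the component count from 1 to 2, so E is a cut vertex.
By contrast removing F leaves 1 component; it is not a cut vertex. No other vertex is a cut vertex either.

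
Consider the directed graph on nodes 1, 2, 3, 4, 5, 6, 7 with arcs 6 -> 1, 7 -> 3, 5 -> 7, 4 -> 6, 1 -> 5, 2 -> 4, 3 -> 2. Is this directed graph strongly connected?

Yes

From 7 we can reach every vertex (1, 2, 3, 4, 5, 6, 7), and every vertex can reach 7 (1, 2, 3, 4, 5, 6, 7). So the whole graph is one strongly connected component.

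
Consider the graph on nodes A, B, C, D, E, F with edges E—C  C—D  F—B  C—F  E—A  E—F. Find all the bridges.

The edges on the cycle E-C-F-E are not bridges since each lies on that cycle.
But removing F—B disconnects F from B; removing C—D disconnects C from D; removing E—A disconnects E from A — these are bridges.

A-E, B-F, C-D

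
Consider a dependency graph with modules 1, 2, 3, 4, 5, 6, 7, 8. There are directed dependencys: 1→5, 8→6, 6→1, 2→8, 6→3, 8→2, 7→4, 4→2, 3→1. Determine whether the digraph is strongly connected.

No

There is no directed path from 5 to 7, so the graph is not strongly connected.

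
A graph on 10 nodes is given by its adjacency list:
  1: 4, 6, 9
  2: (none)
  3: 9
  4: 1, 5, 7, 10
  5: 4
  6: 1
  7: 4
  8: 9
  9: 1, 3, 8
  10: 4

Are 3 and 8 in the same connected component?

From 3 we can reach 1, 3, 4, 5, 6, 7, 8, 9, 10, which includes 8.

Yes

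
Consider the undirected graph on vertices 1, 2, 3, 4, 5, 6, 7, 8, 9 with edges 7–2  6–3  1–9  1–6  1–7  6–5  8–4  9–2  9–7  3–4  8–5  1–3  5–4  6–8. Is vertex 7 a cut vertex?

No

Deleting 7 leaves 1 component (was 1) (its neighbors 1, 2, 9 remain connected to each other), so 7 is not a cut vertex.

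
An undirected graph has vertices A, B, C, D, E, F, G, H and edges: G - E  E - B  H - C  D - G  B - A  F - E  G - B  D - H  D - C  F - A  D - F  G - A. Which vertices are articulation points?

D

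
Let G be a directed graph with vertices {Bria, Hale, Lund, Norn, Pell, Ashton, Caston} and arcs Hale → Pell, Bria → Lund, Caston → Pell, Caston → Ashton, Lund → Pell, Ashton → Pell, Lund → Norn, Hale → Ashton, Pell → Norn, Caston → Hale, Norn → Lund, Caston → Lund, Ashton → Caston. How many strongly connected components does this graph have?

{Lund, Norn, Pell} are all mutually reachable — one SCC of size 3.
{Hale, Ashton, Caston} are all mutually reachable — one SCC of size 3.
{Bria} is an SCC by itself.
That gives 3 strongly connected components.

3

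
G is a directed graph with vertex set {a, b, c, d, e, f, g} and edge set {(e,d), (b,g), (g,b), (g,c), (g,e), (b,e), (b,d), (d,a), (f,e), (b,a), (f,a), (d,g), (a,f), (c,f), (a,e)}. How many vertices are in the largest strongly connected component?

7

{a, b, c, d, e, f, g} are all mutually reachable — one SCC of size 7.
The largest has 7 vertices.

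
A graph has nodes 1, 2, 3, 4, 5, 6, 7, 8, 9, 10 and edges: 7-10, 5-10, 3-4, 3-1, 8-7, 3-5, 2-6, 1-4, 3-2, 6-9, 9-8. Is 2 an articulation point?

No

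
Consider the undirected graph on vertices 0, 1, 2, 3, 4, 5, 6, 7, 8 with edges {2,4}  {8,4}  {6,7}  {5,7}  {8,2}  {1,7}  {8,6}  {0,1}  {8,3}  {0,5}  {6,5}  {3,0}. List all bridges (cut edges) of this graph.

none

The edges on the cycle 8-2-4-8 are not bridges since each lies on that cycle.
Every edge lies on some cycle, so there are no bridges.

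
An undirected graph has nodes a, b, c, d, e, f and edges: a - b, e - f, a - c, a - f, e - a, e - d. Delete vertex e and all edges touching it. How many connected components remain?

2

With e gone, the remaining components are: {d}; {a, b, c, f}.
That is 2 components.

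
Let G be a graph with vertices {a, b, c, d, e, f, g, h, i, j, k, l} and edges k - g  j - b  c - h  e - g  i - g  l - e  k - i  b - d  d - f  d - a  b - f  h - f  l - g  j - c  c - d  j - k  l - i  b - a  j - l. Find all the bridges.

none

The edges on the cycle c-h-f-d-c are not bridges since each lies on that cycle.
Every edge lies on some cycle, so there are no bridges.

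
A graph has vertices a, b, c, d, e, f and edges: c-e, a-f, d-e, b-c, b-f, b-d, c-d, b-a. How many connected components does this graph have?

Starting from a we can reach a, b, c, d, e, f. That is one component of size 6.
Total: 1 component.

1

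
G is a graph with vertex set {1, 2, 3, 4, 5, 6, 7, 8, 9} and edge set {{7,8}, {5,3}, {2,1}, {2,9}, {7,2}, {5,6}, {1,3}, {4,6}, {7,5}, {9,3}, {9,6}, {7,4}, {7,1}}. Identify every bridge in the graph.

7-8

The edges on the cycle 2-1-3-9-2 are not bridges since each lies on that cycle.
But removing 8—7 disconnects 8 from 7 — this is a bridge.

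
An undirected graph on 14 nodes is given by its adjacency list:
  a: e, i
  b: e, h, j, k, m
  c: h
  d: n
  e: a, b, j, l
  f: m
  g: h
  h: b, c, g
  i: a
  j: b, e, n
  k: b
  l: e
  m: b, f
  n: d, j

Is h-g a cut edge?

Yes

Removing h-g leaves no path between h and g: the component count goes from 1 to 2. So it is a bridge.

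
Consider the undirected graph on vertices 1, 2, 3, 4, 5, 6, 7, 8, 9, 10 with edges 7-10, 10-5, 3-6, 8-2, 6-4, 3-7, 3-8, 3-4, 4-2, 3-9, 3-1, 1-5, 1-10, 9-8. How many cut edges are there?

0

The edges on the cycle 3-7-10-5-1-3 are not bridges since each lies on that cycle.
Every edge lies on some cycle, so there are no bridges.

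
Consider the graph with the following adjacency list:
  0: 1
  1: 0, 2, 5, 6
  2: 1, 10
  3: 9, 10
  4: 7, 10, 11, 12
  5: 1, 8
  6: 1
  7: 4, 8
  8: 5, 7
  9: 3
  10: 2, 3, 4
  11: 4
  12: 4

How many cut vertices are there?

4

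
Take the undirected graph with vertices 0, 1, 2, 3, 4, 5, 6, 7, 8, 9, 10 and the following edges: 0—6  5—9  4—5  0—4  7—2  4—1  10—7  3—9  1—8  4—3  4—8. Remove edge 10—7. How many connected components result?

Before removal there are 2 components.
10—7 is a bridge — removing it separates 10's side from 7's side.
After removal: 3 components.

3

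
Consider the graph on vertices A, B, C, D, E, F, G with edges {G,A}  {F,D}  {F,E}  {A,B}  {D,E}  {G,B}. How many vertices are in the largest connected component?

C is isolated — a component by itself.
Starting from D we can reach D, E, F. That is one component of size 3.
Starting from A we can reach A, B, G. That is one component of size 3.
The largest has 3 vertices.

3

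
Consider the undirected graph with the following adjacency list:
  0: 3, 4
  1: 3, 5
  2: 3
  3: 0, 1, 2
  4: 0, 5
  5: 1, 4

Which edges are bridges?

The edges on the cycle 5-4-0-3-1-5 are not bridges since each lies on that cycle.
But removing 3-2 disconnects 3 from 2 — this is a bridge.

2-3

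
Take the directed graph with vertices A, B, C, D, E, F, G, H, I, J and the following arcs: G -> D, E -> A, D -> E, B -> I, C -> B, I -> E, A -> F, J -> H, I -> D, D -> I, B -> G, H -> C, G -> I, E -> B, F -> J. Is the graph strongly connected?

Yes

From C we can reach every vertex (A, B, C, D, E, F, G, H, I, J), and every vertex can reach C (A, B, C, D, E, F, G, H, I, J). So the whole graph is one strongly connected component.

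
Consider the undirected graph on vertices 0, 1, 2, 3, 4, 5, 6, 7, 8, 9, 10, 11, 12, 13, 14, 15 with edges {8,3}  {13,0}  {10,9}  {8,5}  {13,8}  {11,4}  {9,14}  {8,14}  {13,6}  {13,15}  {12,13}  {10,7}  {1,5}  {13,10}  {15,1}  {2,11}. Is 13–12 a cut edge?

Yes

Removing 13–12 leaves no path between 13 and 12: the component count goes from 2 to 3. So it is a bridge.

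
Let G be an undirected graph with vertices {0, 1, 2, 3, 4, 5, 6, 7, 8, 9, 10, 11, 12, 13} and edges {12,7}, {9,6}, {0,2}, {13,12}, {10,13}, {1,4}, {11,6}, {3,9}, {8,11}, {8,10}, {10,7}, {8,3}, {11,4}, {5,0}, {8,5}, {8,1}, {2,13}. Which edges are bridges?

The edges on the cycle 8-3-9-6-11-8 are not bridges since each lies on that cycle.
Every edge lies on some cycle, so there are no bridges.

none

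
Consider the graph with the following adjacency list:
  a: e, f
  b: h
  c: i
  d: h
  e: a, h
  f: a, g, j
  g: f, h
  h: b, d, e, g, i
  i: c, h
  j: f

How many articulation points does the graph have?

3

Removing f increases the component count from 1 to 2, so f is a cut vertex.
Removing h increases the component count from 1 to 4, so h is a cut vertex.
Removing i increases the component count from 1 to 2, so i is a cut vertex.
By contrast removing a leaves 1 component; it is not a cut vertex. No other vertex is a cut vertex either.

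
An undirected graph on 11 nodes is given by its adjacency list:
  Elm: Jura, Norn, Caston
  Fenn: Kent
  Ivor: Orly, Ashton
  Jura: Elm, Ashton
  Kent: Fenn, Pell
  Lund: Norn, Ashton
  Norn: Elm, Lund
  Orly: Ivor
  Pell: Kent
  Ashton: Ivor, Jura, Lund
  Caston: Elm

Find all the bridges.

The edges on the cycle Jura-Ashton-Lund-Norn-Elm-Jura are not bridges since each lies on that cycle.
But removing Elm-Caston disconnects Elm from Caston; removing Kent-Fenn disconnects Kent from Fenn; removing Pell-Kent disconnects Pell from Kent; removing Ashton-Ivor disconnects Ashton from Ivor — these are bridges.
In total 5 edges are bridges.

Ashton-Ivor, Caston-Elm, Fenn-Kent, Ivor-Orly, Kent-Pell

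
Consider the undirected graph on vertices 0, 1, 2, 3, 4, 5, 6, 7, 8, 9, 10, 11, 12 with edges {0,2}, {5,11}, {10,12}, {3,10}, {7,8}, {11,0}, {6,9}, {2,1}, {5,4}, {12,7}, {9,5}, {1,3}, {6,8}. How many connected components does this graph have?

Starting from 0 we can reach 0, 1, 2, 3, 4, 5, 6, 7, 8, 9, 10, 11, 12. That is one component of size 13.
Total: 1 component.

1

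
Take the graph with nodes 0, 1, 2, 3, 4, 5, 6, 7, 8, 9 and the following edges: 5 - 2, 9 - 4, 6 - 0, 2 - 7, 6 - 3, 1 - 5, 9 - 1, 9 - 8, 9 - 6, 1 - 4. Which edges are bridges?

The edges on the cycle 9-1-4-9 are not bridges since each lies on that cycle.
But removing 5 - 2 disconnects 5 from 2; removing 9 - 8 disconnects 9 from 8; removing 9 - 6 disconnects 9 from 6; removing 6 - 3 disconnects 6 from 3 — these are bridges.
In total 7 edges are bridges.

0-6, 1-5, 2-5, 2-7, 3-6, 6-9, 8-9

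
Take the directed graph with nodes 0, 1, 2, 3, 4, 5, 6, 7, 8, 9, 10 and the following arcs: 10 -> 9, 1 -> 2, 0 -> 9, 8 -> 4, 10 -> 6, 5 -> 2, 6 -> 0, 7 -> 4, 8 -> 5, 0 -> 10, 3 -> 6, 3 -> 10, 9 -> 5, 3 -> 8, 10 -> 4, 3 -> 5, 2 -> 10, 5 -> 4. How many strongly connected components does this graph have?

6

{0, 2, 5, 6, 9, 10} are all mutually reachable — one SCC of size 6.
{1} is an SCC by itself.
{3} is an SCC by itself.
{4} is an SCC by itself.
{7} is an SCC by itself.
(and 1 more singleton SCC)
That gives 6 strongly connected components.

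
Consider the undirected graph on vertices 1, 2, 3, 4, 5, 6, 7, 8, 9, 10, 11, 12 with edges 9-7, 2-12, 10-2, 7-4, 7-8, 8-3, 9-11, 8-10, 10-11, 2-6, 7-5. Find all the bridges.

10-2, 12-2, 2-6, 3-8, 4-7, 5-7

The edges on the cycle 9-7-8-10-11-9 are not bridges since each lies on that cycle.
But removing 7-5 disconnects 7 from 5; removing 10-2 disconnects 10 from 2; removing 7-4 disconnects 7 from 4; removing 8-3 disconnects 8 from 3 — these are bridges.
In total 6 edges are bridges.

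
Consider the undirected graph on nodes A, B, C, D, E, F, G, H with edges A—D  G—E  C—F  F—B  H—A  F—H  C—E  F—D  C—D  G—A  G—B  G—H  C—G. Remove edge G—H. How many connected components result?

G and H are still connected via G-A-H, so the component count stays at 1.

1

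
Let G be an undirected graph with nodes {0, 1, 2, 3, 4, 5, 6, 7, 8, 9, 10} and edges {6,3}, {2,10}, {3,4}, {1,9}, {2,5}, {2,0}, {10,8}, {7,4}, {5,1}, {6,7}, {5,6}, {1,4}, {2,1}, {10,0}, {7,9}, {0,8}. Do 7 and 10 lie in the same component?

From 7 we can reach 0, 1, 2, 3, 4, 5, 6, 7, 8, 9, 10, which includes 10.

Yes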